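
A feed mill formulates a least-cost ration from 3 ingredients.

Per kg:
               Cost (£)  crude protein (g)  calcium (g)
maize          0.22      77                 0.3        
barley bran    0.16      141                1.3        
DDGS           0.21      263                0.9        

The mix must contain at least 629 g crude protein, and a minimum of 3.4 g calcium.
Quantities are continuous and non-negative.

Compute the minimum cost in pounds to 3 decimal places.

£0.575

Treat it as an LP. Let x1 = kg of maize, x2 = kg of barley bran, x3 = kg of DDGS.
Minimise 0.22x1 + 0.16x2 + 0.21x3 s.t.:
  77x1 + 141x2 + 263x3 ≥ 629   (crude protein)
  0.3x1 + 1.3x2 + 0.9x3 ≥ 3.4   (calcium)
  x1, x2, x3 ≥ 0.
The minimum-cost mix takes nothing from maize — only barley bran, DDGS. The crude protein and calcium requirements are met with equality.
Optimal quantities: barley bran = 1.526 kg, DDGS = 1.5735 kg.
Hence cost = 0.16·1.526 + 0.21·1.5735 = £0.57460.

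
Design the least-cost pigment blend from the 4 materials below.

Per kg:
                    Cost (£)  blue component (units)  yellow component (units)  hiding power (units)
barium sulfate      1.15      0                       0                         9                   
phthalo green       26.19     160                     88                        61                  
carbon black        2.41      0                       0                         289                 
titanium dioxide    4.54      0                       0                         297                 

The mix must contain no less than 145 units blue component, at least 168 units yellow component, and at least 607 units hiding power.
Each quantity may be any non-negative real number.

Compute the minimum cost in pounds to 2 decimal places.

Treat it as an LP. Let x1 = kg of barium sulfate, x2 = kg of phthalo green, x3 = kg of carbon black, x4 = kg of titanium dioxide.
Minimise 1.15x1 + 26.19x2 + 2.41x3 + 4.54x4 with:
  160x2 ≥ 145   (blue component)
  88x2 ≥ 168   (yellow component)
  9x1 + 61x2 + 289x3 + 297x4 ≥ 607   (hiding power)
  x1, x2, x3, x4 ≥ 0.
The minimum-cost mix takes nothing from barium sulfate, titanium dioxide — only phthalo green, carbon black. Binding constraints: yellow component and hiding power.
So phthalo green = 1.909 kg, carbon black = 1.697 kg.
Total cost: 26.19·1.909 + 2.41·1.697 = 54.0865.

£54.09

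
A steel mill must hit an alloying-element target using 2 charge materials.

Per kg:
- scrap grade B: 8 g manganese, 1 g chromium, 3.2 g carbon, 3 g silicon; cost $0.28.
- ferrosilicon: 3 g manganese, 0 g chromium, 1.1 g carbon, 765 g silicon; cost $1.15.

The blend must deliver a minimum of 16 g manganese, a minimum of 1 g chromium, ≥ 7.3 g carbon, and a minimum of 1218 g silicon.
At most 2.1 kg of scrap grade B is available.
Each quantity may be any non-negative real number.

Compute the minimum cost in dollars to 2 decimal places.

$2.31

Let x1 = kg of scrap grade B, x2 = kg of ferrosilicon.
min 0.28x1 + 1.15x2 s.t.:
  8x1 + 3x2 ≥ 16   (manganese)
  1x1 ≥ 1   (chromium)
  3.2x1 + 1.1x2 ≥ 7.3   (carbon)
  3x1 + 765x2 ≥ 1218   (silicon)
  x1 ≤ 2.1
  x1, x2 ≥ 0.
Both inputs are positive at the optimum. The carbon and silicon requirements are met with equality.
Solving gives x1 = 1.736, x2 = 1.585.
Total cost: 0.28·1.736 + 1.15·1.585 = 2.3088.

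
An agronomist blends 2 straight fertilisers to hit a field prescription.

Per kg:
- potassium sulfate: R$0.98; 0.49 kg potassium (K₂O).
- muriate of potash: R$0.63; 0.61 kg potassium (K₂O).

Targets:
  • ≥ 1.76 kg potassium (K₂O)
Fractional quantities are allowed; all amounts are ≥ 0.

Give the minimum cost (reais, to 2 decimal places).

Set it up as a linear program. Let x1 = kg of potassium sulfate, x2 = kg of muriate of potash.
min 0.98x1 + 0.63x2 with:
  0.49x1 + 0.61x2 ≥ 1.76   (potassium (K₂O))
  x1, x2 ≥ 0.
At the optimum only muriate of potash is positive (potassium sulfate = 0). Binding constraint: potassium (K₂O).
Optimal quantities: muriate of potash = 2.885 kg.
Total cost: 0.63·2.885 = 1.8176.

R$1.82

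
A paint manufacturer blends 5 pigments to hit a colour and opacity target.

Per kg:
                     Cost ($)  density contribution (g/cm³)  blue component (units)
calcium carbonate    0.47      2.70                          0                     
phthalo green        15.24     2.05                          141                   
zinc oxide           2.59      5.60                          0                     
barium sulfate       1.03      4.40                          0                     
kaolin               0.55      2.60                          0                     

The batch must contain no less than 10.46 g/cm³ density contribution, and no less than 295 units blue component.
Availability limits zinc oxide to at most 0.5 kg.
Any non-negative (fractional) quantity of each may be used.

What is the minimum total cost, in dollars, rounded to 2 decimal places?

$32.96

Set it up as a linear program. Let x1 = kg of calcium carbonate, x2 = kg of phthalo green, x3 = kg of zinc oxide, x4 = kg of barium sulfate, x5 = kg of kaolin.
min 0.47x1 + 15.24x2 + 2.59x3 + 1.03x4 + 0.55x5 with:
  2.7x1 + 2.05x2 + 5.6x3 + 4.4x4 + 2.6x5 ≥ 10.46   (density contribution)
  141x2 ≥ 295   (blue component)
  x3 ≤ 0.5
  x1, x2, x3, x4, x5 ≥ 0.
At the optimum only calcium carbonate, phthalo green are positive (zinc oxide, barium sulfate, kaolin = 0). There the density contribution and blue component constraints are tight.
Optimal quantities: calcium carbonate = 2.286 kg, phthalo green = 2.092 kg.
Hence cost = 0.47·2.286 + 15.24·2.092 = $32.9565.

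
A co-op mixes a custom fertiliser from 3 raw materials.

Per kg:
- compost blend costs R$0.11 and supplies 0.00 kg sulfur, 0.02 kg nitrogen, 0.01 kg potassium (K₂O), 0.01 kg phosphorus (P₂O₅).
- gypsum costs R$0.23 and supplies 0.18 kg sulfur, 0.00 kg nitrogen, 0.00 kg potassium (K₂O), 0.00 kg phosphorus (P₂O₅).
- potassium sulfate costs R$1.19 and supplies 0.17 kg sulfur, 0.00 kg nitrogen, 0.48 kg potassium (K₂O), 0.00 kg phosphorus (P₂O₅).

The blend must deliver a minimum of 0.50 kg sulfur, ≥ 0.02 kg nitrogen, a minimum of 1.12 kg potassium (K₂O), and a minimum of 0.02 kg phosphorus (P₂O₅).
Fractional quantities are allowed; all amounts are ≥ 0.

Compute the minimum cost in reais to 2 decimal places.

R$3.09

Let x1 = kg of compost blend, x2 = kg of gypsum, x3 = kg of potassium sulfate.
Minimize 0.11x1 + 0.23x2 + 1.19x3 s.t.:
  0.18x2 + 0.17x3 ≥ 0.5   (sulfur)
  0.02x1 ≥ 0.02   (nitrogen)
  0.01x1 + 0.48x3 ≥ 1.12   (potassium (K₂O))
  0.01x1 ≥ 0.02   (phosphorus (P₂O₅))
  x1, x2, x3 ≥ 0.
All 3 inputs are positive at the optimum. There the sulfur, potassium (K₂O), phosphorus (P₂O₅) constraints are tight.
So compost blend = 2 kg, gypsum = 0.6134 kg, potassium sulfate = 2.292 kg.
Cost = 0.11·2 + 0.23·0.6134 + 1.19·2.292 = 3.0886.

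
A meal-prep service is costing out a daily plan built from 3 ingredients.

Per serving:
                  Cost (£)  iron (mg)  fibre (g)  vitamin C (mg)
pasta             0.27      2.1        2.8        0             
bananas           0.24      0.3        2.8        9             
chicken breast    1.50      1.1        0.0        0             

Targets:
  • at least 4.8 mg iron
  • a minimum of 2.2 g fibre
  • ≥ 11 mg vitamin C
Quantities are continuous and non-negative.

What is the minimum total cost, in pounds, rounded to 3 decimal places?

£0.863

Let x1 = servings of pasta, x2 = servings of bananas, x3 = servings of chicken breast.
Minimise 0.27x1 + 0.24x2 + 1.5x3 subject to:
  2.1x1 + 0.3x2 + 1.1x3 ≥ 4.8   (iron)
  2.8x1 + 2.8x2 ≥ 2.2   (fibre)
  9x2 ≥ 11   (vitamin C)
  x1, x2, x3 ≥ 0.
The minimum-cost mix takes nothing from chicken breast — only pasta, bananas. There the iron and vitamin C constraints are tight.
So pasta = 2.111 servings, bananas = 1.222 servings.
Total cost: 0.27·2.111 + 0.24·1.222 = 0.86325.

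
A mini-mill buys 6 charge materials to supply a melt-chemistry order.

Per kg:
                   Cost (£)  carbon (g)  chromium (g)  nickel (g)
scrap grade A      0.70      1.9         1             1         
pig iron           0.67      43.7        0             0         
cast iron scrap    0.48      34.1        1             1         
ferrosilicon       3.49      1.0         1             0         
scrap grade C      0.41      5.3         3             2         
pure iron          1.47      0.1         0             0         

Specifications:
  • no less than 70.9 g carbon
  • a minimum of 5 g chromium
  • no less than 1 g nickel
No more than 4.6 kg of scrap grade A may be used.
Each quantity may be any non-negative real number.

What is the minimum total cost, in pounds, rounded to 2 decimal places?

Set it up as a linear program. Let x1 = kg of scrap grade A, x2 = kg of pig iron, x3 = kg of cast iron scrap, x4 = kg of ferrosilicon, x5 = kg of scrap grade C, x6 = kg of pure iron.
min 0.7x1 + 0.67x2 + 0.48x3 + 3.49x4 + 0.41x5 + 1.47x6 s.t.:
  1.9x1 + 43.7x2 + 34.1x3 + 1x4 + 5.3x5 + 0.1x6 ≥ 70.9   (carbon)
  1x1 + 1x3 + 1x4 + 3x5 ≥ 5   (chromium)
  1x1 + 1x3 + 2x5 ≥ 1   (nickel)
  x1 ≤ 4.6
  x1, x2, x3, x4, x5, x6 ≥ 0.
The optimal basis is {cast iron scrap, scrap grade C}; scrap grade A, pig iron, ferrosilicon, pure iron drop out. There the carbon and chromium constraints are tight.
Solving gives x3 = 1.92, x5 = 1.027.
Objective = 0.48·1.92 + 0.41·1.027 = 1.3427.

£1.34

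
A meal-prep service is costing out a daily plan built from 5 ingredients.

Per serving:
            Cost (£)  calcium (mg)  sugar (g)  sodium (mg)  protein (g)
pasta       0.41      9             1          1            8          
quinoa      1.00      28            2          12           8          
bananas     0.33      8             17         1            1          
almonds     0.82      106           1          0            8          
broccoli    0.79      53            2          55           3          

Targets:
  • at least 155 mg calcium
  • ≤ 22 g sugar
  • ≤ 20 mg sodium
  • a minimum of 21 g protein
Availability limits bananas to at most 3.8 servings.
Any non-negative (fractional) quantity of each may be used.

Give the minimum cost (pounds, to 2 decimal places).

Treat it as an LP. Let x1 = servings of pasta, x2 = servings of quinoa, x3 = servings of bananas, x4 = servings of almonds, x5 = servings of broccoli.
min 0.41x1 + 1x2 + 0.33x3 + 0.82x4 + 0.79x5 subject to:
  9x1 + 28x2 + 8x3 + 106x4 + 53x5 ≥ 155   (calcium)
  1x1 + 2x2 + 17x3 + 1x4 + 2x5 ≤ 22   (sugar)
  1x1 + 12x2 + 1x3 + 55x5 ≤ 20   (sodium)
  8x1 + 8x2 + 1x3 + 8x4 + 3x5 ≥ 21   (protein)
  x3 ≤ 3.8
  x1, x2, x3, x4, x5 ≥ 0.
The optimal basis is {pasta, almonds}; quinoa, bananas, broccoli drop out. Binding constraints: calcium and protein.
That vertex is x1 = 1.271, x4 = 1.354.
Objective = 0.41·1.271 + 0.82·1.354 = 1.6314.

£1.63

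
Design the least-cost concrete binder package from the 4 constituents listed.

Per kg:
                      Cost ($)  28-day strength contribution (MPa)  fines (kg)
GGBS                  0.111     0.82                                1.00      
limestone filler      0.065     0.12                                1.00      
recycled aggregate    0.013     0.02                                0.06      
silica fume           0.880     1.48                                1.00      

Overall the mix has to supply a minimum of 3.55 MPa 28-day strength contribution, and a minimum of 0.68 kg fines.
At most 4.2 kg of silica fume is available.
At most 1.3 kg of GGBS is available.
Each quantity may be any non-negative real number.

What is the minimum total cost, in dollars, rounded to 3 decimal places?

Let x1 = kg of GGBS, x2 = kg of limestone filler, x3 = kg of recycled aggregate, x4 = kg of silica fume.
Minimize 0.111x1 + 0.065x2 + 0.013x3 + 0.88x4 subject to:
  0.82x1 + 0.12x2 + 0.02x3 + 1.48x4 ≥ 3.55   (28-day strength contribution)
  1x1 + 1x2 + 0.06x3 + 1x4 ≥ 0.68   (fines)
  x4 ≤ 4.2
  x1 ≤ 1.3
  x1, x2, x3, x4 ≥ 0.
The optimal basis is {GGBS, limestone filler}; recycled aggregate, silica fume drop out. The 28-day strength contribution and the GGBS cap requirements are met with equality.
Optimal quantities: GGBS = 1.3 kg, limestone filler = 20.7 kg.
Total cost: 0.111·1.3 + 0.065·20.7 = 1.48980.

$1.490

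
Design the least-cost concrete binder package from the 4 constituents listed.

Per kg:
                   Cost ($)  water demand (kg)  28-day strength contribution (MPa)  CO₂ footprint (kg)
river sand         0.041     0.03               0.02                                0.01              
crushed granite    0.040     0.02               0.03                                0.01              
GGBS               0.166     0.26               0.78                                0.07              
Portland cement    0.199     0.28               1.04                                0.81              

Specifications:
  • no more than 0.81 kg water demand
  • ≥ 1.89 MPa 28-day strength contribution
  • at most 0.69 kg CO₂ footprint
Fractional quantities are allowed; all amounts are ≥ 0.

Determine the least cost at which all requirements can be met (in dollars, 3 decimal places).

Let x1 = kg of river sand, x2 = kg of crushed granite, x3 = kg of GGBS, x4 = kg of Portland cement.
Minimise 0.041x1 + 0.04x2 + 0.166x3 + 0.199x4 with:
  0.03x1 + 0.02x2 + 0.26x3 + 0.28x4 ≤ 0.81   (water demand)
  0.02x1 + 0.03x2 + 0.78x3 + 1.04x4 ≥ 1.89   (28-day strength contribution)
  0.01x1 + 0.01x2 + 0.07x3 + 0.81x4 ≤ 0.69   (CO₂ footprint)
  x1, x2, x3, x4 ≥ 0.
The cheapest feasible vertex uses only GGBS, Portland cement; river sand, crushed granite are not used. The 28-day strength contribution and CO₂ footprint requirements are met with equality.
Solving gives x3 = 1.455, x4 = 0.7261.
Objective = 0.166·1.455 + 0.199·0.7261 = 0.38602.

$0.386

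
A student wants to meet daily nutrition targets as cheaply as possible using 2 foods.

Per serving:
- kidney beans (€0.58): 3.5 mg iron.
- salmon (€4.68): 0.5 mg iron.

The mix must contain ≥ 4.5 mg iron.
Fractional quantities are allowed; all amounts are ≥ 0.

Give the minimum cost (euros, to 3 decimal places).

€0.746

Set it up as a linear program. Let x1 = servings of kidney beans, x2 = servings of salmon.
Minimise 0.58x1 + 4.68x2 s.t.:
  3.5x1 + 0.5x2 ≥ 4.5   (iron)
  x1, x2 ≥ 0.
At the optimum only kidney beans is positive (salmon = 0). The iron requirement is met with equality.
That vertex is x1 = 1.286.
Objective = 0.58·1.286 = 0.74588.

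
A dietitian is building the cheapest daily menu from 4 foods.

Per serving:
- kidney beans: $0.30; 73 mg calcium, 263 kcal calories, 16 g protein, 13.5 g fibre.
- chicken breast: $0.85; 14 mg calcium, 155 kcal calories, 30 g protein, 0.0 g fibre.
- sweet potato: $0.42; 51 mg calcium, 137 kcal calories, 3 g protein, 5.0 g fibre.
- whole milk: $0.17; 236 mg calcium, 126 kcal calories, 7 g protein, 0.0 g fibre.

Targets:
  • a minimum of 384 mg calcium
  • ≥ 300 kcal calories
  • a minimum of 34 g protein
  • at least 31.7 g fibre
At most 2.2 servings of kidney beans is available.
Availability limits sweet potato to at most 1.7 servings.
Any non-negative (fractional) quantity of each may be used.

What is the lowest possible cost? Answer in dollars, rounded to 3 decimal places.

$0.974

Set it up as a linear program. Let x1 = servings of kidney beans, x2 = servings of chicken breast, x3 = servings of sweet potato, x4 = servings of whole milk.
min 0.3x1 + 0.85x2 + 0.42x3 + 0.17x4 with:
  73x1 + 14x2 + 51x3 + 236x4 ≥ 384   (calcium)
  263x1 + 155x2 + 137x3 + 126x4 ≥ 300   (calories)
  16x1 + 30x2 + 3x3 + 7x4 ≥ 34   (protein)
  13.5x1 + 5x3 ≥ 31.7   (fibre)
  x1 ≤ 2.2
  x3 ≤ 1.7
  x1, x2, x3, x4 ≥ 0.
At the optimum only kidney beans, sweet potato, whole milk are positive (chicken breast = 0). There the calcium, fibre, the kidney beans cap constraints are tight.
Optimal quantities: kidney beans = 2.2 servings, sweet potato = 0.4 servings, whole milk = 0.8602 servings.
Hence cost = 0.3·2.2 + 0.42·0.4 + 0.17·0.8602 = $0.97423.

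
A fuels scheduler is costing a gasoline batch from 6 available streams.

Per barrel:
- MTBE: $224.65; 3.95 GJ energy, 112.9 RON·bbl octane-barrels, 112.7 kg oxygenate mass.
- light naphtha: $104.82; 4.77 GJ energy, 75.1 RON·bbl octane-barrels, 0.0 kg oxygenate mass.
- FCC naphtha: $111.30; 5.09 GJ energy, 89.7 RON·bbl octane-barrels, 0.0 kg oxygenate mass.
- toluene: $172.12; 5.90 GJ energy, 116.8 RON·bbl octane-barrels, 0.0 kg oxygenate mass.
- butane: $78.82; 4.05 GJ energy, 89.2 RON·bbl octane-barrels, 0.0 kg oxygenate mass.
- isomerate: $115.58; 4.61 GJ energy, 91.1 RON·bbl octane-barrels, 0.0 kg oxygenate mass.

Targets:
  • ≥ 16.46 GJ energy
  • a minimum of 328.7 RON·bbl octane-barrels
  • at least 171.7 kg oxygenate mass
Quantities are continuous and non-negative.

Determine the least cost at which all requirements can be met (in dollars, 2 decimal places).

$545.48

Let x1 = barrels of MTBE, x2 = barrels of light naphtha, x3 = barrels of FCC naphtha, x4 = barrels of toluene, x5 = barrels of butane, x6 = barrels of isomerate.
Minimize 224.65x1 + 104.82x2 + 111.3x3 + 172.12x4 + 78.82x5 + 115.58x6 subject to:
  3.95x1 + 4.77x2 + 5.09x3 + 5.9x4 + 4.05x5 + 4.61x6 ≥ 16.46   (energy)
  112.9x1 + 75.1x2 + 89.7x3 + 116.8x4 + 89.2x5 + 91.1x6 ≥ 328.7   (octane-barrels)
  112.7x1 ≥ 171.7   (oxygenate mass)
  x1, x2, x3, x4, x5, x6 ≥ 0.
The minimum-cost mix takes nothing from light naphtha, FCC naphtha, toluene, isomerate — only MTBE, butane. Binding constraints: energy and oxygenate mass.
That vertex is x1 = 1.5235, x5 = 2.5783.
Hence cost = 224.65·1.5235 + 78.82·2.5783 = $545.4759.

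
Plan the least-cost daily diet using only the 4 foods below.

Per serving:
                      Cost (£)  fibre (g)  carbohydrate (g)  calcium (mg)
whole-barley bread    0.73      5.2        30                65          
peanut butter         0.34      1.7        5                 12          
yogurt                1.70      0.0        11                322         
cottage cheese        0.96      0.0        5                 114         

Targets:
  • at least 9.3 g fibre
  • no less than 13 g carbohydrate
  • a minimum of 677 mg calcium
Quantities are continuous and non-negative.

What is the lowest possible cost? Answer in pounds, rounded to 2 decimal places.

£4.27

This is a linear program. Let x1 = servings of whole-barley bread, x2 = servings of peanut butter, x3 = servings of yogurt, x4 = servings of cottage cheese.
Minimize 0.73x1 + 0.34x2 + 1.7x3 + 0.96x4 s.t.:
  5.2x1 + 1.7x2 ≥ 9.3   (fibre)
  30x1 + 5x2 + 11x3 + 5x4 ≥ 13   (carbohydrate)
  65x1 + 12x2 + 322x3 + 114x4 ≥ 677   (calcium)
  x1, x2, x3, x4 ≥ 0.
The minimum-cost mix takes nothing from peanut butter, cottage cheese — only whole-barley bread, yogurt. Binding constraints: fibre and calcium.
So whole-barley bread = 1.7885 servings, yogurt = 1.7415 servings.
Total cost: 0.73·1.7885 + 1.7·1.7415 = 4.2662.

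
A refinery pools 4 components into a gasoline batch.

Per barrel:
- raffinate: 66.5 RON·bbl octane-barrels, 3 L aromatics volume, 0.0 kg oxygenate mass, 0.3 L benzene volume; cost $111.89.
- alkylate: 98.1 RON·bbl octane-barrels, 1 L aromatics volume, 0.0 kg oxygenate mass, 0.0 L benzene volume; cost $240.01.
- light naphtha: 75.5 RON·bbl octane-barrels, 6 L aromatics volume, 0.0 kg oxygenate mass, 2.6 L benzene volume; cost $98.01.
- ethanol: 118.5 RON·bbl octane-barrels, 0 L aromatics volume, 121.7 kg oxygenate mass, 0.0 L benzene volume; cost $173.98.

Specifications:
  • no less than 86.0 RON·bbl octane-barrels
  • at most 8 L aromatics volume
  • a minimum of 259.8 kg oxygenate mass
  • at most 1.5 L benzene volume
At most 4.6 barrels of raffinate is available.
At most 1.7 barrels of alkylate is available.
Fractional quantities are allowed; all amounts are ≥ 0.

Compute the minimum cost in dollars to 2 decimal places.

$371.41

This is a linear program. Let x1 = barrels of raffinate, x2 = barrels of alkylate, x3 = barrels of light naphtha, x4 = barrels of ethanol.
Minimize 111.89x1 + 240.01x2 + 98.01x3 + 173.98x4 s.t.:
  66.5x1 + 98.1x2 + 75.5x3 + 118.5x4 ≥ 86   (octane-barrels)
  3x1 + 1x2 + 6x3 ≤ 8   (aromatics volume)
  121.7x4 ≥ 259.8   (oxygenate mass)
  0.3x1 + 2.6x3 ≤ 1.5   (benzene volume)
  x1 ≤ 4.6
  x2 ≤ 1.7
  x1, x2, x3, x4 ≥ 0.
The minimum-cost mix takes nothing from raffinate, alkylate, light naphtha — only ethanol. The oxygenate mass requirement is met with equality.
Optimal quantities: ethanol = 2.1348 barrels.
Hence cost = 173.98·2.1348 = $371.4125.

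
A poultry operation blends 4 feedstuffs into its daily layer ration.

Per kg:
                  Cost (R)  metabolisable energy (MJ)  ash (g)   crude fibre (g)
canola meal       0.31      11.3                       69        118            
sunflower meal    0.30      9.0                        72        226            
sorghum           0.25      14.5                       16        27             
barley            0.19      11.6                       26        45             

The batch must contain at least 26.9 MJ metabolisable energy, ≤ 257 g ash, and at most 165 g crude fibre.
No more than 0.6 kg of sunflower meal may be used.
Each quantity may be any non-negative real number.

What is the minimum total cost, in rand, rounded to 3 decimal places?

Treat it as an LP. Let x1 = kg of canola meal, x2 = kg of sunflower meal, x3 = kg of sorghum, x4 = kg of barley.
min 0.31x1 + 0.3x2 + 0.25x3 + 0.19x4 with:
  11.3x1 + 9x2 + 14.5x3 + 11.6x4 ≥ 26.9   (metabolisable energy)
  69x1 + 72x2 + 16x3 + 26x4 ≤ 257   (ash)
  118x1 + 226x2 + 27x3 + 45x4 ≤ 165   (crude fibre)
  x2 ≤ 0.6
  x1, x2, x3, x4 ≥ 0.
The minimum-cost mix takes nothing from canola meal, sunflower meal, sorghum — only barley. The metabolisable energy requirement is met with equality.
Solving gives x4 = 2.319.
Cost = 0.19·2.319 = 0.44061.

R0.441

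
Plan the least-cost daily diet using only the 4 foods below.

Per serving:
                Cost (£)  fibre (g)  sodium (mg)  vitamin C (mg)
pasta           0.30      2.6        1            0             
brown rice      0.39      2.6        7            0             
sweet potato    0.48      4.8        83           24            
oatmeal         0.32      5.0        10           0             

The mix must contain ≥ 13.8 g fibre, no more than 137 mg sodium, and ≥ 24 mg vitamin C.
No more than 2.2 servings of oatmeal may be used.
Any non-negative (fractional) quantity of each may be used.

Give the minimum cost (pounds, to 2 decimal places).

This is a linear program. Let x1 = servings of pasta, x2 = servings of brown rice, x3 = servings of sweet potato, x4 = servings of oatmeal.
Minimize 0.3x1 + 0.39x2 + 0.48x3 + 0.32x4 with:
  2.6x1 + 2.6x2 + 4.8x3 + 5x4 ≥ 13.8   (fibre)
  1x1 + 7x2 + 83x3 + 10x4 ≤ 137   (sodium)
  24x3 ≥ 24   (vitamin C)
  x4 ≤ 2.2
  x1, x2, x3, x4 ≥ 0.
The minimum-cost mix takes nothing from pasta, brown rice — only sweet potato, oatmeal. The fibre and vitamin C requirements are met with equality.
So sweet potato = 1 serving, oatmeal = 1.8 servings.
Objective = 0.48·1 + 0.32·1.8 = 1.0560.

£1.06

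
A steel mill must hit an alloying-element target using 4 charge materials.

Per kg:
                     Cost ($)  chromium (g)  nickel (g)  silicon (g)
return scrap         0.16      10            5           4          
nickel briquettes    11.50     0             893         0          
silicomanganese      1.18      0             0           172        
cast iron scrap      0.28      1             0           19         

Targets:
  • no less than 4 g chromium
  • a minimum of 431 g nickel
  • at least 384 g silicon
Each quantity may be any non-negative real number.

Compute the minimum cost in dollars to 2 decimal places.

$8.21

This is a linear program. Let x1 = kg of return scrap, x2 = kg of nickel briquettes, x3 = kg of silicomanganese, x4 = kg of cast iron scrap.
Minimize 0.16x1 + 11.5x2 + 1.18x3 + 0.28x4 s.t.:
  10x1 + 1x4 ≥ 4   (chromium)
  5x1 + 893x2 ≥ 431   (nickel)
  4x1 + 172x3 + 19x4 ≥ 384   (silicon)
  x1, x2, x3, x4 ≥ 0.
At the optimum only return scrap, nickel briquettes, silicomanganese are positive (cast iron scrap = 0). There the chromium, nickel, silicon constraints are tight.
Solving gives x1 = 0.4, x2 = 0.4804, x3 = 2.223.
Hence cost = 0.16·0.4 + 11.5·0.4804 + 1.18·2.223 = $8.2117.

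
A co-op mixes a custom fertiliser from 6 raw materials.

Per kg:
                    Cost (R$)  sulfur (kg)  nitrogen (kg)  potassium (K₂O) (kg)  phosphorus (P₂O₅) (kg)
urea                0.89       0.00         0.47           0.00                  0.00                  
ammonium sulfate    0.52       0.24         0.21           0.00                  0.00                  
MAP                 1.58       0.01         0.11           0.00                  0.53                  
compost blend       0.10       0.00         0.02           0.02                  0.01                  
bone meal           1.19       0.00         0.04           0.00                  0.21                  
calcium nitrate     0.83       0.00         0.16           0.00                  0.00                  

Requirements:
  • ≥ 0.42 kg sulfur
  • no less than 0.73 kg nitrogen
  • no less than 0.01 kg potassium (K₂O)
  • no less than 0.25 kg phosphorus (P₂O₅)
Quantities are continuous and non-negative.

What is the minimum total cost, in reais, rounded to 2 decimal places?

R$2.26

Set it up as a linear program. Let x1 = kg of urea, x2 = kg of ammonium sulfate, x3 = kg of MAP, x4 = kg of compost blend, x5 = kg of bone meal, x6 = kg of calcium nitrate.
Minimise 0.89x1 + 0.52x2 + 1.58x3 + 0.1x4 + 1.19x5 + 0.83x6 with:
  0.24x2 + 0.01x3 ≥ 0.42   (sulfur)
  0.47x1 + 0.21x2 + 0.11x3 + 0.02x4 + 0.04x5 + 0.16x6 ≥ 0.73   (nitrogen)
  0.02x4 ≥ 0.01   (potassium (K₂O))
  0.53x3 + 0.01x4 + 0.21x5 ≥ 0.25   (phosphorus (P₂O₅))
  x1, x2, x3, x4, x5, x6 ≥ 0.
The optimal basis is {urea, ammonium sulfate, MAP, compost blend}; bone meal, calcium nitrate drop out. There the sulfur, nitrogen, potassium (K₂O), phosphorus (P₂O₅) constraints are tight.
Solving gives x1 = 0.6504, x2 = 1.731, x3 = 0.4623, x4 = 0.5.
Cost = 0.89·0.6504 + 0.52·1.731 + 1.58·0.4623 + 0.1·0.5 = 2.2594.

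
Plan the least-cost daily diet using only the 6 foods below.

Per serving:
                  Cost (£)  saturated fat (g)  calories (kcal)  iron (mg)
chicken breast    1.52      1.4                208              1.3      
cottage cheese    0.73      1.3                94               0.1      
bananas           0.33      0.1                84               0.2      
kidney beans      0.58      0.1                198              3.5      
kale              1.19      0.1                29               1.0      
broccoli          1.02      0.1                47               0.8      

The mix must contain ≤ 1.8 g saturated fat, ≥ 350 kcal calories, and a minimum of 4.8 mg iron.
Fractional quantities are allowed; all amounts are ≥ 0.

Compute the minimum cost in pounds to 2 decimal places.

£1.03

Let x1 = servings of chicken breast, x2 = servings of cottage cheese, x3 = servings of bananas, x4 = servings of kidney beans, x5 = servings of kale, x6 = servings of broccoli.
min 1.52x1 + 0.73x2 + 0.33x3 + 0.58x4 + 1.19x5 + 1.02x6 subject to:
  1.4x1 + 1.3x2 + 0.1x3 + 0.1x4 + 0.1x5 + 0.1x6 ≤ 1.8   (saturated fat)
  208x1 + 94x2 + 84x3 + 198x4 + 29x5 + 47x6 ≥ 350   (calories)
  1.3x1 + 0.1x2 + 0.2x3 + 3.5x4 + 1x5 + 0.8x6 ≥ 4.8   (iron)
  x1, x2, x3, x4, x5, x6 ≥ 0.
At the optimum only kidney beans is positive (chicken breast, cottage cheese, bananas, kale, broccoli = 0). The calories requirement is met with equality.
That vertex is x4 = 1.768.
Objective = 0.58·1.768 = 1.0254.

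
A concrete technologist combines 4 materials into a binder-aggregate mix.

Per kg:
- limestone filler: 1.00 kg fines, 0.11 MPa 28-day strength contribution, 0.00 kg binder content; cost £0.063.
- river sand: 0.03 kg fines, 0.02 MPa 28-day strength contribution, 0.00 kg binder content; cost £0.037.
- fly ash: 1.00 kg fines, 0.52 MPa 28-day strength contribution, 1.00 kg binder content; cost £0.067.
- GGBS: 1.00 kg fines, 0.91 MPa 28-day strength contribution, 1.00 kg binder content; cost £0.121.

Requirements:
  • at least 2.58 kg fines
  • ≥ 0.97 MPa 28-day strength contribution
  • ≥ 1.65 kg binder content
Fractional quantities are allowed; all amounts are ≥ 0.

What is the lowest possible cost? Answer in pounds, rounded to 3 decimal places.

£0.169

Treat it as an LP. Let x1 = kg of limestone filler, x2 = kg of river sand, x3 = kg of fly ash, x4 = kg of GGBS.
Minimize 0.063x1 + 0.037x2 + 0.067x3 + 0.121x4 with:
  1x1 + 0.03x2 + 1x3 + 1x4 ≥ 2.58   (fines)
  0.11x1 + 0.02x2 + 0.52x3 + 0.91x4 ≥ 0.97   (28-day strength contribution)
  1x3 + 1x4 ≥ 1.65   (binder content)
  x1, x2, x3, x4 ≥ 0.
The cheapest feasible vertex uses only limestone filler, fly ash; river sand, GGBS are not used. Binding constraints: fines and 28-day strength contribution.
Solving gives x1 = 0.9063, x3 = 1.674.
Cost = 0.063·0.9063 + 0.067·1.674 = 0.16925.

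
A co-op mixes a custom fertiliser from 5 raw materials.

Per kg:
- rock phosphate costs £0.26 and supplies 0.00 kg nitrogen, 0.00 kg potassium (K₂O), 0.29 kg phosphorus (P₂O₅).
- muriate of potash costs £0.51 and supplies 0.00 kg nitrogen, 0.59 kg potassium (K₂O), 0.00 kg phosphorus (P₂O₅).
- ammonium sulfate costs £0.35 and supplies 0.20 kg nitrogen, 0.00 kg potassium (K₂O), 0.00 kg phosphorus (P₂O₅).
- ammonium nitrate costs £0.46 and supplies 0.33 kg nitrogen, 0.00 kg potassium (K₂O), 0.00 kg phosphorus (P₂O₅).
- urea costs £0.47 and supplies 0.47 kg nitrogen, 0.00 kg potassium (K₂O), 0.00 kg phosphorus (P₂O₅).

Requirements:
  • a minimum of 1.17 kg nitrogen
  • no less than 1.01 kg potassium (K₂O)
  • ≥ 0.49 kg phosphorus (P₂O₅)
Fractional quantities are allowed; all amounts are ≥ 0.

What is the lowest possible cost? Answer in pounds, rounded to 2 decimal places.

This is a linear program. Let x1 = kg of rock phosphate, x2 = kg of muriate of potash, x3 = kg of ammonium sulfate, x4 = kg of ammonium nitrate, x5 = kg of urea.
Minimize 0.26x1 + 0.51x2 + 0.35x3 + 0.46x4 + 0.47x5 s.t.:
  0.2x3 + 0.33x4 + 0.47x5 ≥ 1.17   (nitrogen)
  0.59x2 ≥ 1.01   (potassium (K₂O))
  0.29x1 ≥ 0.49   (phosphorus (P₂O₅))
  x1, x2, x3, x4, x5 ≥ 0.
The minimum-cost mix takes nothing from ammonium sulfate, ammonium nitrate — only rock phosphate, muriate of potash, urea. The nitrogen, potassium (K₂O), phosphorus (P₂O₅) requirements are met with equality.
Optimal quantities: rock phosphate = 1.69 kg, muriate of potash = 1.712 kg, urea = 2.489 kg.
Cost = 0.26·1.69 + 0.51·1.712 + 0.47·2.489 = 2.4824.

£2.48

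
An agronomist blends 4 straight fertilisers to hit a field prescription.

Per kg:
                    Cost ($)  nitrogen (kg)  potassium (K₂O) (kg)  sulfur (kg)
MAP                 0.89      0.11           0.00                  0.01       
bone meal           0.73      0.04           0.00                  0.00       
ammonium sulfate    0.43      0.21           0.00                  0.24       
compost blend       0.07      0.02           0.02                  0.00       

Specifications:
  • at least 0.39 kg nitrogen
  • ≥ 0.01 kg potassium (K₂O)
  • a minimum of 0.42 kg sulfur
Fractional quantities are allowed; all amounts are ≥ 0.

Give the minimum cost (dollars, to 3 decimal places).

Treat it as an LP. Let x1 = kg of MAP, x2 = kg of bone meal, x3 = kg of ammonium sulfate, x4 = kg of compost blend.
min 0.89x1 + 0.73x2 + 0.43x3 + 0.07x4 subject to:
  0.11x1 + 0.04x2 + 0.21x3 + 0.02x4 ≥ 0.39   (nitrogen)
  0.02x4 ≥ 0.01   (potassium (K₂O))
  0.01x1 + 0.24x3 ≥ 0.42   (sulfur)
  x1, x2, x3, x4 ≥ 0.
The minimum-cost mix takes nothing from MAP, bone meal — only ammonium sulfate, compost blend. Binding constraints: nitrogen and potassium (K₂O).
Solving gives x3 = 1.81, x4 = 0.5.
Cost = 0.43·1.81 + 0.07·0.5 = 0.81330.

$0.813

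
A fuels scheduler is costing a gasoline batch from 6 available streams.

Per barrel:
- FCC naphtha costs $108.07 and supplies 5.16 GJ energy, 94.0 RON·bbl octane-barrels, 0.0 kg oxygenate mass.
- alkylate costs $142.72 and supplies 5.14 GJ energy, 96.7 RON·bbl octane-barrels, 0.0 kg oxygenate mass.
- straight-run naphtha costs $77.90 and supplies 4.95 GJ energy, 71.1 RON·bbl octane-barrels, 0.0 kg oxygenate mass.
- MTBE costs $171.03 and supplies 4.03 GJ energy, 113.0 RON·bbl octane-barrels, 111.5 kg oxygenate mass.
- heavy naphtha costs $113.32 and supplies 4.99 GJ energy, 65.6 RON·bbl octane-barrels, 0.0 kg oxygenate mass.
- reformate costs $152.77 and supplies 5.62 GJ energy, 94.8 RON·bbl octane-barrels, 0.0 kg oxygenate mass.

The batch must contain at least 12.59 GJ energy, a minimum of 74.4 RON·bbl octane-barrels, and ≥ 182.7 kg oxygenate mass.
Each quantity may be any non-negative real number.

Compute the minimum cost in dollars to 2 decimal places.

Let x1 = barrels of FCC naphtha, x2 = barrels of alkylate, x3 = barrels of straight-run naphtha, x4 = barrels of MTBE, x5 = barrels of heavy naphtha, x6 = barrels of reformate.
Minimise 108.07x1 + 142.72x2 + 77.9x3 + 171.03x4 + 113.32x5 + 152.77x6 with:
  5.16x1 + 5.14x2 + 4.95x3 + 4.03x4 + 4.99x5 + 5.62x6 ≥ 12.59   (energy)
  94x1 + 96.7x2 + 71.1x3 + 113x4 + 65.6x5 + 94.8x6 ≥ 74.4   (octane-barrels)
  111.5x4 ≥ 182.7   (oxygenate mass)
  x1, x2, x3, x4, x5, x6 ≥ 0.
At the optimum only straight-run naphtha, MTBE are positive (FCC naphtha, alkylate, heavy naphtha, reformate = 0). The energy and oxygenate mass requirements are met with equality.
Solving gives x3 = 1.2094, x4 = 1.6386.
Objective = 77.9·1.2094 + 171.03·1.6386 = 374.4620.

$374.46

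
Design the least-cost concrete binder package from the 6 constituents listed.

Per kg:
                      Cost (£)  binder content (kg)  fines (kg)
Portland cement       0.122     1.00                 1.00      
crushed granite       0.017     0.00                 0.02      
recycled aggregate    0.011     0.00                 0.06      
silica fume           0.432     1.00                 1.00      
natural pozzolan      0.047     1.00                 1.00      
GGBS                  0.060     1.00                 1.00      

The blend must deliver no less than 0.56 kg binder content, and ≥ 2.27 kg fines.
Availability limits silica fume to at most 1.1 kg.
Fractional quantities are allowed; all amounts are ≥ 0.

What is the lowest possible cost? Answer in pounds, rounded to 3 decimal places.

£0.107

This is a linear program. Let x1 = kg of Portland cement, x2 = kg of crushed granite, x3 = kg of recycled aggregate, x4 = kg of silica fume, x5 = kg of natural pozzolan, x6 = kg of GGBS.
min 0.122x1 + 0.017x2 + 0.011x3 + 0.432x4 + 0.047x5 + 0.06x6 subject to:
  1x1 + 1x4 + 1x5 + 1x6 ≥ 0.56   (binder content)
  1x1 + 0.02x2 + 0.06x3 + 1x4 + 1x5 + 1x6 ≥ 2.27   (fines)
  x4 ≤ 1.1
  x1, x2, x3, x4, x5, x6 ≥ 0.
At the optimum only natural pozzolan is positive (Portland cement, crushed granite, recycled aggregate, silica fume, GGBS = 0). The fines requirement is met with equality.
So natural pozzolan = 2.27 kg.
Hence cost = 0.047·2.27 = £0.10669.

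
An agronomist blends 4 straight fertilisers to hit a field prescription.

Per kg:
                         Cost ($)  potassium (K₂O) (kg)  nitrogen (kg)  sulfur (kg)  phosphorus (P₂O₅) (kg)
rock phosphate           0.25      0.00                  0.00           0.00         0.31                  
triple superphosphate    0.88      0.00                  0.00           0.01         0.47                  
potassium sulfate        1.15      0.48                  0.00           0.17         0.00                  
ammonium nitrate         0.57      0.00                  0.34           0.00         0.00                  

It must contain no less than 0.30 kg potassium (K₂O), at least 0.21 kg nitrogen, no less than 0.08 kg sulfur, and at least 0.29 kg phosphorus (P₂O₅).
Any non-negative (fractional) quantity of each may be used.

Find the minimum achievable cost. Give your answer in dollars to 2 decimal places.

Let x1 = kg of rock phosphate, x2 = kg of triple superphosphate, x3 = kg of potassium sulfate, x4 = kg of ammonium nitrate.
min 0.25x1 + 0.88x2 + 1.15x3 + 0.57x4 s.t.:
  0.48x3 ≥ 0.3   (potassium (K₂O))
  0.34x4 ≥ 0.21   (nitrogen)
  0.01x2 + 0.17x3 ≥ 0.08   (sulfur)
  0.31x1 + 0.47x2 ≥ 0.29   (phosphorus (P₂O₅))
  x1, x2, x3, x4 ≥ 0.
The optimal basis is {rock phosphate, potassium sulfate, ammonium nitrate}; triple superphosphate drops out. There the potassium (K₂O), nitrogen, phosphorus (P₂O₅) constraints are tight.
Optimal quantities: rock phosphate = 0.9355 kg, potassium sulfate = 0.625 kg, ammonium nitrate = 0.6176 kg.
Cost = 0.25·0.9355 + 1.15·0.625 + 0.57·0.6176 = 1.3047.

$1.30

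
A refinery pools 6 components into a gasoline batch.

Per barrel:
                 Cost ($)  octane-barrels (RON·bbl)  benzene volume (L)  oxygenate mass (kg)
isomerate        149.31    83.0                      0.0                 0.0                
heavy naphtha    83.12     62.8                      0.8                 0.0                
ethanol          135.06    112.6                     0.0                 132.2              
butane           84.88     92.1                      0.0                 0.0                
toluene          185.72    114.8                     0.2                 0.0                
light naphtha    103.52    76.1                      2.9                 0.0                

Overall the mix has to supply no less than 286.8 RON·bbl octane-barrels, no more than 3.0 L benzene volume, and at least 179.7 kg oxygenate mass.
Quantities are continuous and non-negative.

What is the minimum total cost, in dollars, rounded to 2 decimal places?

This is a linear program. Let x1 = barrels of isomerate, x2 = barrels of heavy naphtha, x3 = barrels of ethanol, x4 = barrels of butane, x5 = barrels of toluene, x6 = barrels of light naphtha.
Minimize 149.31x1 + 83.12x2 + 135.06x3 + 84.88x4 + 185.72x5 + 103.52x6 subject to:
  83x1 + 62.8x2 + 112.6x3 + 92.1x4 + 114.8x5 + 76.1x6 ≥ 286.8   (octane-barrels)
  0.8x2 + 0.2x5 + 2.9x6 ≤ 3   (benzene volume)
  132.2x3 ≥ 179.7   (oxygenate mass)
  x1, x2, x3, x4, x5, x6 ≥ 0.
The optimal basis is {ethanol, butane}; isomerate, heavy naphtha, toluene, light naphtha drop out. The octane-barrels and oxygenate mass requirements are met with equality.
So ethanol = 1.359304 barrels, butane = 1.452143 barrels.
Cost = 135.06·1.359304 + 84.88·1.452143 = 306.8455.

$306.85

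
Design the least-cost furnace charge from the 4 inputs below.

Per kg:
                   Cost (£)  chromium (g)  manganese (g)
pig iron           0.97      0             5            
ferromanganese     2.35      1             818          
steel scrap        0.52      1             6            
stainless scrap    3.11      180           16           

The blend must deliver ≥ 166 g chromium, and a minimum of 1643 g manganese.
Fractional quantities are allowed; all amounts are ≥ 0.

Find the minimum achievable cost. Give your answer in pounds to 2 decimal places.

Let x1 = kg of pig iron, x2 = kg of ferromanganese, x3 = kg of steel scrap, x4 = kg of stainless scrap.
Minimise 0.97x1 + 2.35x2 + 0.52x3 + 3.11x4 with:
  1x2 + 1x3 + 180x4 ≥ 166   (chromium)
  5x1 + 818x2 + 6x3 + 16x4 ≥ 1643   (manganese)
  x1, x2, x3, x4 ≥ 0.
At the optimum only ferromanganese, stainless scrap are positive (pig iron, steel scrap = 0). There the chromium and manganese constraints are tight.
Optimal quantities: ferromanganese = 1.991 kg, stainless scrap = 0.9112 kg.
Objective = 2.35·1.991 + 3.11·0.9112 = 7.5127.

£7.51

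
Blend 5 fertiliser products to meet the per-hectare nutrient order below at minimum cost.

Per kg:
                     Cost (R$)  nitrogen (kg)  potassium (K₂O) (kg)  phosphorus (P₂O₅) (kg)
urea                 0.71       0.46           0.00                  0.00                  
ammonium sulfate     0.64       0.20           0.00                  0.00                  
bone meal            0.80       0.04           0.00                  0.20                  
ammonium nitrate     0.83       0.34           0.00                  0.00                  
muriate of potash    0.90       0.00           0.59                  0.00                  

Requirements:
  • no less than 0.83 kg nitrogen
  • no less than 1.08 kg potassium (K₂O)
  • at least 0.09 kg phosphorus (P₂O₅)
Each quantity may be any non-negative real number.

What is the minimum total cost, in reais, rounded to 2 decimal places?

This is a linear program. Let x1 = kg of urea, x2 = kg of ammonium sulfate, x3 = kg of bone meal, x4 = kg of ammonium nitrate, x5 = kg of muriate of potash.
Minimise 0.71x1 + 0.64x2 + 0.8x3 + 0.83x4 + 0.9x5 subject to:
  0.46x1 + 0.2x2 + 0.04x3 + 0.34x4 ≥ 0.83   (nitrogen)
  0.59x5 ≥ 1.08   (potassium (K₂O))
  0.2x3 ≥ 0.09   (phosphorus (P₂O₅))
  x1, x2, x3, x4, x5 ≥ 0.
The cheapest feasible vertex uses only urea, bone meal, muriate of potash; ammonium sulfate, ammonium nitrate are not used. There the nitrogen, potassium (K₂O), phosphorus (P₂O₅) constraints are tight.
That vertex is x1 = 1.765, x3 = 0.45, x5 = 1.831.
Cost = 0.71·1.765 + 0.8·0.45 + 0.9·1.831 = 3.2611.

R$3.26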